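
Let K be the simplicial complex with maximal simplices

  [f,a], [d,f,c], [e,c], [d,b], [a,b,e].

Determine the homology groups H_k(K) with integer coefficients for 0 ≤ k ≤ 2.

Take the total order a < b < c < d < e < f on the vertex set. Then K (dimension 2) consists of the simplices:

  0-simplices (6): a, b, c, d, e, f
  1-simplices (9): ab, ae, af, bd, be, cd, ce, cf, df
  2-simplices (2): abe, cdf

giving chain groups C_0 ≅ Z^6, C_1 ≅ Z^9, C_2 ≅ Z^2.

Boundary ∂_1: C_1 → C_0 sends each edge [p,q] (with p < q) to q − p. For instance
  ∂cf = f − c.
This gives a 6×9 integer matrix of rank 5; reducing to Smith normal form yields diagonal entries (1,1,1,1,1).

Boundary ∂_2: C_2 → C_1 maps a triangle to the signed sum of its edges. For instance
  ∂abe = be − ae + ab,
  ∂cdf = df − cf + cd.
The 9×2 boundary matrix has rank 2 and Smith normal form diag(1,1).

Now H_k = ker ∂_k / im ∂_{k+1}, so:

  H_0: rank C_0 − rank ∂_1 = 6 − 5 = 1, and the invariant factors of ∂_1 are all 1, so H_0 = Z.
  H_1: rank ker ∂_1 − rank ∂_2 = (9 − 5) − 2 = 2, and the invariant factors of ∂_2 are all 1, so H_1 = Z^2.
  H_2: rank ker ∂_2 − rank ∂_3 = (2 − 2) − 0 = 0, and there is no ∂_3, so H_2 = 0.

As a check, the Euler characteristic is 6 − 9 + 2 = -1, which agrees with 1 − 2 + 0 = -1.

H_0 = Z,  H_1 = Z^2,  H_2 = 0.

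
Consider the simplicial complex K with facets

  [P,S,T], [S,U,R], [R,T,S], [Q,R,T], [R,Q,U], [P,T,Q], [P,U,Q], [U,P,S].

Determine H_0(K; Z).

Fix the vertex order P < Q < R < S < T < U and write every simplex with vertices in increasing order. Then dim K = 2 and the simplices of K are:

  0-simplices (6): P, Q, R, S, T, U
  1-simplices (12): PQ, PS, PT, PU, QR, QT, QU, RS, RT, RU, ST, SU
  2-simplices (8): PQT, PQU, PST, PSU, QRT, QRU, RST, RSU

giving chain groups C_0 ≅ Z^6, C_1 ≅ Z^12, C_2 ≅ Z^8.

Boundary ∂_1: C_1 → C_0 is given by ∂[p,q] = [q] − [p]. For instance
  ∂QT = T − Q.
This gives a 6×12 integer matrix of rank 5; reducing to Smith normal form yields diagonal entries (1,1,1,1,1).

The boundary map ∂_2: C_2 → C_1 sends each 2-simplex [p,q,r] to [q,r] − [p,r] + [p,q]. For instance
  ∂QRT = RT − QT + QR,
  ∂PSU = SU − PU + PS.
As a 12×8 matrix over Z this has rank 7, with invariant factors (1,1,1,1,1,1,1).

From H_k ≅ ker(∂_k) / im(∂_{k+1}) we obtain:

  H_0: rank C_0 − rank ∂_1 = 6 − 5 = 1, and the invariant factors of ∂_1 are all 1, so H_0 = Z.

(K is a triangulation of the 2-sphere S^2.)

H_0 ≅ Z.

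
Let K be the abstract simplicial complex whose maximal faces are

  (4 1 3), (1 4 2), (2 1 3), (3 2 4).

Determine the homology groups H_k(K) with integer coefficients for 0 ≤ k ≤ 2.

Order the vertices as 1 < 2 < 3 < 4. Listing each simplex with vertices in this order, K has dimension 2 with simplices:

  0-simplices (4): [1], [2], [3], [4]
  1-simplices (6): [1,2], [1,3], [1,4], [2,3], [2,4], [3,4]
  2-simplices (4): [1,2,3], [1,2,4], [1,3,4], [2,3,4]

giving chain groups C_0 ≅ Z^4, C_1 ≅ Z^6, C_2 ≅ Z^4.

Boundary ∂_1: C_1 → C_0 is given by ∂[p,q] = [q] − [p]. For instance
  ∂[3,4] = [4] − [3].
The 4×6 boundary matrix has rank 3 and Smith normal form diag(1,1,1).

The boundary map ∂_2: C_2 → C_1 maps a triangle to the signed sum of its edges. For instance
  ∂[1,2,3] = [2,3] − [1,3] + [1,2],
  ∂[1,3,4] = [3,4] − [1,4] + [1,3].
As a 6×4 matrix over Z this has rank 3, with invariant factors (1,1,1).

Reading off H_k = ker ∂_k / im ∂_{k+1}:

  H_0: rank C_0 − rank ∂_1 = 4 − 3 = 1, and the invariant factors of ∂_1 are all 1, so H_0 ≅ Z.
  H_1: rank ker ∂_1 − rank ∂_2 = (6 − 3) − 3 = 0, and the invariant factors of ∂_2 are all 1, so H_1 ≅ 0.
  H_2: rank ker ∂_2 − rank ∂_3 = (4 − 3) − 0 = 1, and there is no ∂_3, so H_2 ≅ Z.

(K is a triangulation of the 2-sphere S^2.)

H_0 ≅ Z,  H_1 = 0,  H_2 ≅ Z.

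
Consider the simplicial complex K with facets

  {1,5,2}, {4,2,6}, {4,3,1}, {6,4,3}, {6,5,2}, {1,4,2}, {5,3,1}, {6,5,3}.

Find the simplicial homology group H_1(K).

H_1 ≅ 0.

K has 6 vertices, 12 edges, 8 triangles.
rank ∂_1 = 5, rank ∂_2 = 7 ⇒ b_1 = 12 − 5 − 7 = 0; all invariant factors of ∂_2 are 1 so no torsion. So H_1 ≅ 0.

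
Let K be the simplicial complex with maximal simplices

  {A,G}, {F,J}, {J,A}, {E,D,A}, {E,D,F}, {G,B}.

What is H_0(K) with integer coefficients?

H_0 ≅ Z.

We work with the vertex ordering A < B < D < E < F < G < J. The simplices of K, each written with vertices in increasing order, are:

  0-simplices (7): A, B, D, E, F, G, J
  1-simplices (9): AD, AE, AG, AJ, BG, DE, DF, EF, FJ
  2-simplices (2): ADE, DEF

giving chain groups C_0 ≅ Z^7, C_1 ≅ Z^9, C_2 ≅ Z^2.

∂_1: C_1 → C_0 sends each edge [p,q] (with p < q) to q − p. For instance
  ∂AG = G − A.
This gives a 7×9 integer matrix of rank 6; reducing to Smith normal form yields diagonal entries (1,1,1,1,1,1).

Boundary ∂_2: C_2 → C_1 acts by ∂[p,q,r] = [q,r] − [p,r] + [p,q]. For instance
  ∂DEF = EF − DF + DE,
  ∂ADE = DE − AE + AD.
The 9×2 boundary matrix has rank 2 and Smith normal form diag(1,1).

Now H_k = ker ∂_k / im ∂_{k+1}, so:

  H_0: rank C_0 − rank ∂_1 = 7 − 6 = 1, and the invariant factors of ∂_1 are all 1, so H_0 ≅ Z.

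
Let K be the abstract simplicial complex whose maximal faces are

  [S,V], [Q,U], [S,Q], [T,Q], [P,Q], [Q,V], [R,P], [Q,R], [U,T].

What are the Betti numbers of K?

b_0 = 1, b_1 = 3.

Fix the vertex order P < Q < R < S < T < U < V and write every simplex with vertices in increasing order. Then dim K = 1 and the simplices of K are:

  0-simplices (7): P, Q, R, S, T, U, V
  1-simplices (9): PQ, PR, QR, QS, QT, QU, QV, SV, TU

so the chain groups are C_0 ≅ Z^7, C_1 ≅ Z^9.

∂_1: C_1 → C_0 is given by ∂[p,q] = [q] − [p]. For instance
  ∂QR = R − Q.
The 7×9 boundary matrix has rank 6 and Smith normal form diag(1,1,1,1,1,1).

Now H_k = ker ∂_k / im ∂_{k+1}, so:

  H_0: rank C_0 − rank ∂_1 = 7 − 6 = 1, and the invariant factors of ∂_1 are all 1, so H_0 ≅ Z.
  H_1: rank ker ∂_1 − rank ∂_2 = (9 − 6) − 0 = 3, and there is no ∂_2, so H_1 ≅ Z^3.

As a check, the Euler characteristic is 7 − 9 = -2, which agrees with 1 − 3 = -2.
(K is a triangulation of a wedge of 3 circles.)

Hence the Betti numbers are b_0 = 1, b_1 = 3.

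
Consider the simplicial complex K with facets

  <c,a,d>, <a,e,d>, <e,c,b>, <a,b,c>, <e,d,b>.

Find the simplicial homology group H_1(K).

Fix the vertex order a < b < c < d < e and write every simplex with vertices in increasing order. Then dim K = 2 and the simplices of K are:

  0-simplices (5): a, b, c, d, e
  1-simplices (10): ab, ac, ad, ae, bc, bd, be, cd, ce, de
  2-simplices (5): abc, acd, ade, bce, bde

giving chain groups C_0 ≅ Z^5, C_1 ≅ Z^10, C_2 ≅ Z^5.

The boundary map ∂_1: C_1 → C_0 is given by ∂[p,q] = [q] − [p].
As a 5×10 matrix over Z this has rank 4, with invariant factors (1,1,1,1).

The boundary map ∂_2: C_2 → C_1 sends each 2-simplex [p,q,r] to [q,r] − [p,r] + [p,q]. For instance
  ∂abc = bc − ac + ab,
  ∂bce = ce − be + bc.
As a 10×5 matrix over Z this has rank 5, with invariant factors (1,1,1,1,1).

Reading off H_k = ker ∂_k / im ∂_{k+1}:

  H_1: rank ker ∂_1 − rank ∂_2 = (10 − 4) − 5 = 1, and the invariant factors of ∂_2 are all 1, so H_1 = Z.

H_1 ≅ Z.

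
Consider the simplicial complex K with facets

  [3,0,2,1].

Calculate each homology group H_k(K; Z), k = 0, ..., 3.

Take the total order 0 < 1 < 2 < 3 on the vertex set. Then K (dimension 3) consists of the simplices:

  0-simplices (4): [0], [1], [2], [3]
  1-simplices (6): [0,1], [0,2], [0,3], [1,2], [1,3], [2,3]
  2-simplices (4): [0,1,2], [0,1,3], [0,2,3], [1,2,3]
  3-simplices (1): [0,1,2,3]

so the chain groups are C_0 ≅ Z^4, C_1 ≅ Z^6, C_2 ≅ Z^4, C_3 ≅ Z^1.

The boundary map ∂_1: C_1 → C_0 maps an edge to its endpoints' difference, ∂[p,q] = q − p.
The 4×6 boundary matrix has rank 3 and Smith normal form diag(1,1,1).

∂_2: C_2 → C_1 maps a triangle to the signed sum of its edges. For instance
  ∂[0,1,2] = [1,2] − [0,2] + [0,1],
  ∂[0,2,3] = [2,3] − [0,3] + [0,2].
As a 6×4 matrix over Z this has rank 3, with invariant factors (1,1,1).

The boundary map ∂_3: C_3 → C_2 sends each 3-simplex σ to the alternating sum Σ_i (−1)^i (σ with its i-th vertex removed). For instance
  ∂[0,1,2,3] = [1,2,3] − [0,2,3] + [0,1,3] − [0,1,2].
The resulting 4×1 matrix has rank 1, and its Smith normal form has invariant factors (1).

Reading off H_k = ker ∂_k / im ∂_{k+1}:

  H_0: rank C_0 − rank ∂_1 = 4 − 3 = 1, and the invariant factors of ∂_1 are all 1, so H_0 ≅ Z.
  H_1: rank ker ∂_1 − rank ∂_2 = (6 − 3) − 3 = 0, and the invariant factors of ∂_2 are all 1, so H_1 ≅ 0.
  H_2: rank ker ∂_2 − rank ∂_3 = (4 − 3) − 1 = 0, and the invariant factors of ∂_3 are all 1, so H_2 ≅ 0.
  H_3: rank ker ∂_3 − rank ∂_4 = (1 − 1) − 0 = 0, and there is no ∂_4, so H_3 ≅ 0.

H_0 = Z,  H_1 = 0,  H_2 = 0,  H_3 = 0.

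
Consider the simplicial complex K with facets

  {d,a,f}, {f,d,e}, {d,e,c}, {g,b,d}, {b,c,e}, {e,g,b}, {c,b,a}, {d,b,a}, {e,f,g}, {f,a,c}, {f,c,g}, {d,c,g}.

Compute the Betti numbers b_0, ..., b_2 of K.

Order the vertices as a < b < c < d < e < f < g. Listing each simplex with vertices in this order, K has dimension 2 with simplices:

  0-simplices (7): a, b, c, d, e, f, g
  1-simplices (18): ab, ac, ad, af, bc, bd, be, bg, cd, ce, cf, cg, de, df, dg, ef, eg, fg
  2-simplices (12): abc, abd, acf, adf, bce, bdg, beg, cde, cdg, cfg, def, efg

giving chain groups C_0 ≅ Z^7, C_1 ≅ Z^18, C_2 ≅ Z^12.

∂_1: C_1 → C_0 sends each edge [p,q] (with p < q) to q − p. For instance
  ∂ce = e − c.
As a 7×18 matrix over Z this has rank 6, with invariant factors (1,1,1,1,1,1).

The boundary map ∂_2: C_2 → C_1 acts by ∂[p,q,r] = [q,r] − [p,r] + [p,q]. For instance
  ∂efg = fg − eg + ef,
  ∂adf = df − af + ad.
The 18×12 boundary matrix has rank 12 and Smith normal form diag(1,1,1,1,1,1,1,1,1,1,1,2).

Computing H_k = (kernel of ∂_k) / (image of ∂_{k+1}):

  H_0: rank C_0 − rank ∂_1 = 7 − 6 = 1, and the invariant factors of ∂_1 are all 1, so H_0 ≅ Z.
  H_1: rank ker ∂_1 − rank ∂_2 = (18 − 6) − 12 = 0, and ∂_2 has invariant factor 2 > 1, so H_1 ≅ Z_2.
  H_2: rank ker ∂_2 − rank ∂_3 = (12 − 12) − 0 = 0, and there is no ∂_3, so H_2 ≅ 0.

Hence the Betti numbers are b_0 = 1, b_1 = 0, b_2 = 0.

b_0 = 1, b_1 = 0, b_2 = 0.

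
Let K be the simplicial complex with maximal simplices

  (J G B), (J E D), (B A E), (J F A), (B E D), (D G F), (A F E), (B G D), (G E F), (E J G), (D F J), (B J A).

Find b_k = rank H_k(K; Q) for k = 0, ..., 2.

Order the vertices as A < B < D < E < F < G < J. Listing each simplex with vertices in this order, K has dimension 2 with simplices:

  0-simplices (7): A, B, D, E, F, G, J
  1-simplices (18): AB, AE, AF, AJ, BD, BE, BG, BJ, DE, DF, DG, DJ, EF, EG, EJ, FG, FJ, GJ
  2-simplices (12): ABE, ABJ, AEF, AFJ, BDE, BDG, BGJ, DEJ, DFG, DFJ, EFG, EGJ

Hence C_0 ≅ Z^7, C_1 ≅ Z^18, C_2 ≅ Z^12.

∂_1: C_1 → C_0 is given by ∂[p,q] = [q] − [p]. For instance
  ∂DF = F − D.
As a 7×18 matrix over Z this has rank 6, with invariant factors (1,1,1,1,1,1).

Boundary ∂_2: C_2 → C_1 sends each 2-simplex [p,q,r] to [q,r] − [p,r] + [p,q]. For instance
  ∂EGJ = GJ − EJ + EG,
  ∂BDE = DE − BE + BD.
The resulting 18×12 matrix has rank 12, and its Smith normal form has invariant factors (1,1,1,1,1,1,1,1,1,1,1,2).

From H_k ≅ ker(∂_k) / im(∂_{k+1}) we obtain:

  H_0: rank C_0 − rank ∂_1 = 7 − 6 = 1, and the invariant factors of ∂_1 are all 1, so H_0 ≅ Z.
  H_1: rank ker ∂_1 − rank ∂_2 = (18 − 6) − 12 = 0, and ∂_2 has invariant factor 2 > 1, so H_1 ≅ Z/2Z.
  H_2: rank ker ∂_2 − rank ∂_3 = (12 − 12) − 0 = 0, and there is no ∂_3, so H_2 ≅ 0.

(K is a triangulation of the real projective plane RP^2.)

Hence the Betti numbers are b_0 = 1, b_1 = 0, b_2 = 0.

b_0 = 1, b_1 = 0, b_2 = 0.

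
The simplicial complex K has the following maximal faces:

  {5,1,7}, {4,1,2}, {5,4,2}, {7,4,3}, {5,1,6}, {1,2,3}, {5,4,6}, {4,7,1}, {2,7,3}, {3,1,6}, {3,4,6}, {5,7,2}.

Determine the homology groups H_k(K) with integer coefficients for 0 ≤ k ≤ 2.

H_0 ≅ Z,  H_1 ≅ Z/2,  H_2 = 0.

Take the total order 1 < 2 < 3 < 4 < 5 < 6 < 7 on the vertex set. Then K (dimension 2) consists of the simplices:

  0-simplices (7): [1], [2], [3], [4], [5], [6], [7]
  1-simplices (18): [1,2], [1,3], [1,4], [1,5], [1,6], [1,7], [2,3], [2,4], [2,5], [2,7], [3,4], [3,6], [3,7], [4,5], [4,6], [4,7], [5,6], [5,7]
  2-simplices (12): [1,2,3], [1,2,4], [1,3,6], [1,4,7], [1,5,6], [1,5,7], [2,3,7], [2,4,5], [2,5,7], [3,4,6], [3,4,7], [4,5,6]

Hence C_0 ≅ Z^7, C_1 ≅ Z^18, C_2 ≅ Z^12.

The boundary map ∂_1: C_1 → C_0 is given by ∂[p,q] = [q] − [p].
The 7×18 boundary matrix has rank 6 and Smith normal form diag(1,1,1,1,1,1).

Boundary ∂_2: C_2 → C_1 acts by ∂[p,q,r] = [q,r] − [p,r] + [p,q]. For instance
  ∂[3,4,7] = [4,7] − [3,7] + [3,4],
  ∂[2,5,7] = [5,7] − [2,7] + [2,5].
The 18×12 boundary matrix has rank 12 and Smith normal form diag(1,1,1,1,1,1,1,1,1,1,1,2).

Computing H_k = (kernel of ∂_k) / (image of ∂_{k+1}):

  H_0: rank C_0 − rank ∂_1 = 7 − 6 = 1, and the invariant factors of ∂_1 are all 1, so H_0 ≅ Z.
  H_1: rank ker ∂_1 − rank ∂_2 = (18 − 6) − 12 = 0, and ∂_2 has invariant factor 2 > 1, so H_1 ≅ Z/2.
  H_2: rank ker ∂_2 − rank ∂_3 = (12 − 12) − 0 = 0, and there is no ∂_3, so H_2 ≅ 0.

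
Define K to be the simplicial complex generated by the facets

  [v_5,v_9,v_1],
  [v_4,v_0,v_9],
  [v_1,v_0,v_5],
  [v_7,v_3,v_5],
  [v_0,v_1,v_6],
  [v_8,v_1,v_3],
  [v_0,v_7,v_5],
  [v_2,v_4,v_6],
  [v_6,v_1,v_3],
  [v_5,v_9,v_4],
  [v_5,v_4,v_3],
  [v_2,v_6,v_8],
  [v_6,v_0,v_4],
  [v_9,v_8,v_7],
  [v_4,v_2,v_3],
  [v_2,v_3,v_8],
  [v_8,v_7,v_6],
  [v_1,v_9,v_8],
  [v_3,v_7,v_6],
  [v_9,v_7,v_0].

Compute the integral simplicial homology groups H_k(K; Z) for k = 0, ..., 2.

Take the total order v_0 < v_1 < v_2 < v_3 < v_4 < v_5 < v_6 < v_7 < v_8 < v_9 on the vertex set. Then K (dimension 2) consists of the simplices:

  0-simplices (10): [v_0], [v_1], [v_2], [v_3], [v_4], [v_5], [v_6], [v_7], [v_8], [v_9]
  1-simplices (30): (30 of them)
  2-simplices (20): (20 of them)

giving chain groups C_0 ≅ Z^10, C_1 ≅ Z^30, C_2 ≅ Z^20.

Boundary ∂_1: C_1 → C_0 sends each edge [p,q] (with p < q) to q − p. For instance
  ∂[v_6,v_7] = [v_7] − [v_6].
This gives a 10×30 integer matrix of rank 9; reducing to Smith normal form yields diagonal entries (1,1,1,1,1,1,1,1,1).

∂_2: C_2 → C_1 acts by ∂[p,q,r] = [q,r] − [p,r] + [p,q]. For instance
  ∂[v_0,v_1,v_5] = [v_1,v_5] − [v_0,v_5] + [v_0,v_1],
  ∂[v_0,v_1,v_6] = [v_1,v_6] − [v_0,v_6] + [v_0,v_1].
The resulting 30×20 matrix has rank 20, and its Smith normal form has invariant factors (1,1,1,1,1,1,1,1,1,1,1,1,1,1,1,1,1,1,1,2).

Now H_k = ker ∂_k / im ∂_{k+1}, so:

  H_0: rank C_0 − rank ∂_1 = 10 − 9 = 1, and the invariant factors of ∂_1 are all 1, so H_0 ≅ Z.
  H_1: rank ker ∂_1 − rank ∂_2 = (30 − 9) − 20 = 1, and ∂_2 has invariant factor 2 > 1, so H_1 ≅ Z ⊕ Z/2.
  H_2: rank ker ∂_2 − rank ∂_3 = (20 − 20) − 0 = 0, and there is no ∂_3, so H_2 ≅ 0.

As a check, the Euler characteristic is 10 − 30 + 20 = 0, which agrees with 1 − 1 + 0 = 0.
(K is a triangulation of the Klein bottle.)

H_0 = Z,  H_1 = Z ⊕ Z/2,  H_2 = 0.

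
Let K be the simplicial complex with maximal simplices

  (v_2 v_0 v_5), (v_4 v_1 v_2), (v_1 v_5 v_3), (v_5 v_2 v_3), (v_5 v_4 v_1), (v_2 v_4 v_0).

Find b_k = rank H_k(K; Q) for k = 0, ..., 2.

K has 6 vertices, 12 edges, 6 triangles.
rank ∂_0 = 0, rank ∂_1 = 5 ⇒ b_0 = 6 − 0 − 5 = 1; all invariant factors of ∂_1 are 1 so no torsion. So H_0 = Z.
rank ∂_1 = 5, rank ∂_2 = 6 ⇒ b_1 = 12 − 5 − 6 = 1; all invariant factors of ∂_2 are 1 so no torsion. So H_1 = Z.
rank ∂_2 = 6, rank ∂_3 = 0 ⇒ b_2 = 6 − 6 − 0 = 0. So H_2 = 0.

b_0 = 1, b_1 = 1, b_2 = 0.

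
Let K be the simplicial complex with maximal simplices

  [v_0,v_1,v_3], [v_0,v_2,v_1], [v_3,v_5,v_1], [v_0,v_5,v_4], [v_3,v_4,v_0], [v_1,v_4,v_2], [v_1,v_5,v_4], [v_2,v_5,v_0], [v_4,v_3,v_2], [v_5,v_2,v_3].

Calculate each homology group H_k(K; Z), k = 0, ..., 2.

H_0 ≅ Z,  H_1 ≅ Z/2,  H_2 = 0.

K has 6 vertices, 15 edges, 10 triangles.
rank ∂_0 = 0, rank ∂_1 = 5 ⇒ b_0 = 6 − 0 − 5 = 1; all invariant factors of ∂_1 are 1 so no torsion. So H_0 = Z.
rank ∂_1 = 5, rank ∂_2 = 10 ⇒ b_1 = 15 − 5 − 10 = 0; ∂_2 has invariant factor(s) [2] giving torsion. So H_1 = Z/2.
rank ∂_2 = 10, rank ∂_3 = 0 ⇒ b_2 = 10 − 10 − 0 = 0. So H_2 = 0.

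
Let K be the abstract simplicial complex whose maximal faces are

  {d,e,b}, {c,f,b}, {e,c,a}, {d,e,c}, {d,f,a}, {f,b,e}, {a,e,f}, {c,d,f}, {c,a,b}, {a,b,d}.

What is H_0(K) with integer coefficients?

H_0 ≅ Z.

Take the total order a < b < c < d < e < f on the vertex set. Then K (dimension 2) consists of the simplices:

  0-simplices (6): a, b, c, d, e, f
  1-simplices (15): ab, ac, ad, ae, af, bc, bd, be, bf, cd, ce, cf, de, df, ef
  2-simplices (10): abc, abd, ace, adf, aef, bcf, bde, bef, cde, cdf

giving chain groups C_0 ≅ Z^6, C_1 ≅ Z^15, C_2 ≅ Z^10.

The boundary map ∂_1: C_1 → C_0 sends each edge [p,q] (with p < q) to q − p.
This gives a 6×15 integer matrix of rank 5; reducing to Smith normal form yields diagonal entries (1,1,1,1,1).

Boundary ∂_2: C_2 → C_1 sends each 2-simplex [p,q,r] to [q,r] − [p,r] + [p,q]. For instance
  ∂bcf = cf − bf + bc,
  ∂cdf = df − cf + cd.
The resulting 15×10 matrix has rank 10, and its Smith normal form has invariant factors (1,1,1,1,1,1,1,1,1,2).

Reading off H_k = ker ∂_k / im ∂_{k+1}:

  H_0: rank C_0 − rank ∂_1 = 6 − 5 = 1, and the invariant factors of ∂_1 are all 1, so H_0 ≅ Z.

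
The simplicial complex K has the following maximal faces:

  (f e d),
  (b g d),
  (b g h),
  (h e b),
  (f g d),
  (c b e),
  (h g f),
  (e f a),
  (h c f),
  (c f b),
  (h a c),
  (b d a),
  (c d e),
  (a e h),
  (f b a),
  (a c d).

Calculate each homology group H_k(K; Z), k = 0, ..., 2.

Take the total order a < b < c < d < e < f < g < h on the vertex set. Then K (dimension 2) consists of the simplices:

  0-simplices (8): a, b, c, d, e, f, g, h
  1-simplices (24): ab, ac, ad, ae, af, ah, bc, bd, be, bf, bg, bh, cd, ce, cf, ch, de, df, dg, ef, eh, fg, fh, gh
  2-simplices (16): abd, abf, acd, ach, aef, aeh, bce, bcf, bdg, beh, bgh, cde, cfh, def, dfg, fgh

Hence C_0 ≅ Z^8, C_1 ≅ Z^24, C_2 ≅ Z^16.

The boundary map ∂_1: C_1 → C_0 sends each edge [p,q] (with p < q) to q − p. For instance
  ∂de = e − d.
The resulting 8×24 matrix has rank 7, and its Smith normal form has invariant factors (1,1,1,1,1,1,1).

Boundary ∂_2: C_2 → C_1 maps a triangle to the signed sum of its edges. For instance
  ∂beh = eh − bh + be,
  ∂dfg = fg − dg + df.
The resulting 24×16 matrix has rank 15, and its Smith normal form has invariant factors (1,1,1,1,1,1,1,1,1,1,1,1,1,1,1).

Computing H_k = (kernel of ∂_k) / (image of ∂_{k+1}):

  H_0: rank C_0 − rank ∂_1 = 8 − 7 = 1, and the invariant factors of ∂_1 are all 1, so H_0 = Z.
  H_1: rank ker ∂_1 − rank ∂_2 = (24 − 7) − 15 = 2, and the invariant factors of ∂_2 are all 1, so H_1 = Z^2.
  H_2: rank ker ∂_2 − rank ∂_3 = (16 − 15) − 0 = 1, and there is no ∂_3, so H_2 = Z.

H_0 = Z,  H_1 = Z^2,  H_2 = Z.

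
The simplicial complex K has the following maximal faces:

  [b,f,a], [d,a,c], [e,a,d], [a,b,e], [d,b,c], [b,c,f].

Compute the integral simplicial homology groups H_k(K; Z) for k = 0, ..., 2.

We work with the vertex ordering a < b < c < d < e < f. The simplices of K, each written with vertices in increasing order, are:

  0-simplices (6): a, b, c, d, e, f
  1-simplices (12): ab, ac, ad, ae, af, bc, bd, be, bf, cd, cf, de
  2-simplices (6): abe, abf, acd, ade, bcd, bcf

giving chain groups C_0 ≅ Z^6, C_1 ≅ Z^12, C_2 ≅ Z^6.

∂_1: C_1 → C_0 sends each edge [p,q] (with p < q) to q − p.
The resulting 6×12 matrix has rank 5, and its Smith normal form has invariant factors (1,1,1,1,1).

Boundary ∂_2: C_2 → C_1 acts by ∂[p,q,r] = [q,r] − [p,r] + [p,q]. For instance
  ∂acd = cd − ad + ac,
  ∂abf = bf − af + ab.
The resulting 12×6 matrix has rank 6, and its Smith normal form has invariant factors (1,1,1,1,1,1).

Now H_k = ker ∂_k / im ∂_{k+1}, so:

  H_0: rank C_0 − rank ∂_1 = 6 − 5 = 1, and the invariant factors of ∂_1 are all 1, so H_0 ≅ Z.
  H_1: rank ker ∂_1 − rank ∂_2 = (12 − 5) − 6 = 1, and the invariant factors of ∂_2 are all 1, so H_1 ≅ Z.
  H_2: rank ker ∂_2 − rank ∂_3 = (6 − 6) − 0 = 0, and there is no ∂_3, so H_2 ≅ 0.

(K is a triangulation of the cylinder S^1 x I.)

H_0 ≅ Z,  H_1 ≅ Z,  H_2 = 0.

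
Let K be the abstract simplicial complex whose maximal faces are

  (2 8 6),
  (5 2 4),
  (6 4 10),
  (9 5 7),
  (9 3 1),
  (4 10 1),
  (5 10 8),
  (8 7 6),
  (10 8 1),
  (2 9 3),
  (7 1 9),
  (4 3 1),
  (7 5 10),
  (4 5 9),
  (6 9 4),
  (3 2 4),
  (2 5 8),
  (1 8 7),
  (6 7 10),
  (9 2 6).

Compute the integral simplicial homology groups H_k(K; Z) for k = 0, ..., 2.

H_0 ≅ Z,  H_1 ≅ Z ⊕ Z/2,  H_2 = 0.

Order the vertices as 1 < 2 < 3 < 4 < 5 < 6 < 7 < 8 < 9 < 10. Listing each simplex with vertices in this order, K has dimension 2 with simplices:

  0-simplices (10): [1], [2], [3], [4], [5], [6], [7], [8], [9], [10]
  1-simplices (30): (30 of them)
  2-simplices (20): (20 of them)

so the chain groups are C_0 ≅ Z^10, C_1 ≅ Z^30, C_2 ≅ Z^20.

∂_1: C_1 → C_0 maps an edge to its endpoints' difference, ∂[p,q] = q − p.
This gives a 10×30 integer matrix of rank 9; reducing to Smith normal form yields diagonal entries (1,1,1,1,1,1,1,1,1).

Boundary ∂_2: C_2 → C_1 acts by ∂[p,q,r] = [q,r] − [p,r] + [p,q]. For instance
  ∂[4,6,9] = [6,9] − [4,9] + [4,6],
  ∂[1,8,10] = [8,10] − [1,10] + [1,8].
The 30×20 boundary matrix has rank 20 and Smith normal form diag(1,1,1,1,1,1,1,1,1,1,1,1,1,1,1,1,1,1,1,2).

From H_k ≅ ker(∂_k) / im(∂_{k+1}) we obtain:

  H_0: rank C_0 − rank ∂_1 = 10 − 9 = 1, and the invariant factors of ∂_1 are all 1, so H_0 ≅ Z.
  H_1: rank ker ∂_1 − rank ∂_2 = (30 − 9) − 20 = 1, and ∂_2 has invariant factor 2 > 1, so H_1 ≅ Z ⊕ Z/2.
  H_2: rank ker ∂_2 − rank ∂_3 = (20 − 20) − 0 = 0, and there is no ∂_3, so H_2 ≅ 0.

(K is a triangulation of the Klein bottle.)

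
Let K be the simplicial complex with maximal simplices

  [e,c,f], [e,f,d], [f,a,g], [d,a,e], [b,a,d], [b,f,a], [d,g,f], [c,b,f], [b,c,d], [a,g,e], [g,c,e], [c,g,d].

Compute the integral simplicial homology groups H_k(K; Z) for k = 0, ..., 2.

H_0 ≅ Z,  H_1 ≅ Z_2,  H_2 = 0.

Order the vertices as a < b < c < d < e < f < g. Listing each simplex with vertices in this order, K has dimension 2 with simplices:

  0-simplices (7): a, b, c, d, e, f, g
  1-simplices (18): ab, ad, ae, af, ag, bc, bd, bf, cd, ce, cf, cg, de, df, dg, ef, eg, fg
  2-simplices (12): abd, abf, ade, aeg, afg, bcd, bcf, cdg, cef, ceg, def, dfg

giving chain groups C_0 ≅ Z^7, C_1 ≅ Z^18, C_2 ≅ Z^12.

∂_1: C_1 → C_0 maps an edge to its endpoints' difference, ∂[p,q] = q − p.
This gives a 7×18 integer matrix of rank 6; reducing to Smith normal form yields diagonal entries (1,1,1,1,1,1).

Boundary ∂_2: C_2 → C_1 sends each 2-simplex [p,q,r] to [q,r] − [p,r] + [p,q]. For instance
  ∂cef = ef − cf + ce,
  ∂ade = de − ae + ad.
As a 18×12 matrix over Z this has rank 12, with invariant factors (1,1,1,1,1,1,1,1,1,1,1,2).

Computing H_k = (kernel of ∂_k) / (image of ∂_{k+1}):

  H_0: rank C_0 − rank ∂_1 = 7 − 6 = 1, and the invariant factors of ∂_1 are all 1, so H_0 ≅ Z.
  H_1: rank ker ∂_1 − rank ∂_2 = (18 − 6) − 12 = 0, and ∂_2 has invariant factor 2 > 1, so H_1 ≅ Z_2.
  H_2: rank ker ∂_2 − rank ∂_3 = (12 − 12) − 0 = 0, and there is no ∂_3, so H_2 ≅ 0.

(K is a triangulation of the real projective plane RP^2.)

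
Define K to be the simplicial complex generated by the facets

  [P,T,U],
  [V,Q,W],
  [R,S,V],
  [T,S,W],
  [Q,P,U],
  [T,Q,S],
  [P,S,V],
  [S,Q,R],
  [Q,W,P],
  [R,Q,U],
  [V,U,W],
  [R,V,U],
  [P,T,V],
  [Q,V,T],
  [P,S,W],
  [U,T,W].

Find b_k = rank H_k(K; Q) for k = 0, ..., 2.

b_0 = 1, b_1 = 2, b_2 = 1.

Fix the vertex order P < Q < R < S < T < U < V < W and write every simplex with vertices in increasing order. Then dim K = 2 and the simplices of K are:

  0-simplices (8): P, Q, R, S, T, U, V, W
  1-simplices (24): PQ, PS, PT, PU, PV, PW, QR, QS, QT, QU, QV, QW, RS, RU, RV, ST, SV, SW, TU, TV, TW, UV, UW, VW
  2-simplices (16): PQU, PQW, PSV, PSW, PTU, PTV, QRS, QRU, QST, QTV, QVW, RSV, RUV, STW, TUW, UVW

giving chain groups C_0 ≅ Z^8, C_1 ≅ Z^24, C_2 ≅ Z^16.

Boundary ∂_1: C_1 → C_0 sends each edge [p,q] (with p < q) to q − p. For instance
  ∂PT = T − P.
This gives a 8×24 integer matrix of rank 7; reducing to Smith normal form yields diagonal entries (1,1,1,1,1,1,1).

The boundary map ∂_2: C_2 → C_1 sends each 2-simplex [p,q,r] to [q,r] − [p,r] + [p,q]. For instance
  ∂QST = ST − QT + QS,
  ∂UVW = VW − UW + UV.
As a 24×16 matrix over Z this has rank 15, with invariant factors (1,1,1,1,1,1,1,1,1,1,1,1,1,1,1).

Now H_k = ker ∂_k / im ∂_{k+1}, so:

  H_0: rank C_0 − rank ∂_1 = 8 − 7 = 1, and the invariant factors of ∂_1 are all 1, so H_0 ≅ Z.
  H_1: rank ker ∂_1 − rank ∂_2 = (24 − 7) − 15 = 2, and the invariant factors of ∂_2 are all 1, so H_1 ≅ Z^2.
  H_2: rank ker ∂_2 − rank ∂_3 = (16 − 15) − 0 = 1, and there is no ∂_3, so H_2 ≅ Z.

As a check, the Euler characteristic is 8 − 24 + 16 = 0, which agrees with 1 − 2 + 1 = 0.

Hence the Betti numbers are b_0 = 1, b_1 = 2, b_2 = 1.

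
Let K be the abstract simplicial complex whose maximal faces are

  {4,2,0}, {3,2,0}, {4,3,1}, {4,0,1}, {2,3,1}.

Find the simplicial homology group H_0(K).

Order the vertices as 0 < 1 < 2 < 3 < 4. Listing each simplex with vertices in this order, K has dimension 2 with simplices:

  0-simplices (5): [0], [1], [2], [3], [4]
  1-simplices (10): [0,1], [0,2], [0,3], [0,4], [1,2], [1,3], [1,4], [2,3], [2,4], [3,4]
  2-simplices (5): [0,1,4], [0,2,3], [0,2,4], [1,2,3], [1,3,4]

giving chain groups C_0 ≅ Z^5, C_1 ≅ Z^10, C_2 ≅ Z^5.

∂_1: C_1 → C_0 is given by ∂[p,q] = [q] − [p]. For instance
  ∂[0,3] = [3] − [0].
As a 5×10 matrix over Z this has rank 4, with invariant factors (1,1,1,1).

Boundary ∂_2: C_2 → C_1 maps a triangle to the signed sum of its edges. For instance
  ∂[0,2,4] = [2,4] − [0,4] + [0,2],
  ∂[0,1,4] = [1,4] − [0,4] + [0,1].
This gives a 10×5 integer matrix of rank 5; reducing to Smith normal form yields diagonal entries (1,1,1,1,1).

Now H_k = ker ∂_k / im ∂_{k+1}, so:

  H_0: rank C_0 − rank ∂_1 = 5 − 4 = 1, and the invariant factors of ∂_1 are all 1, so H_0 ≅ Z.

(K is a triangulation of the Möbius band.)

H_0 = Z.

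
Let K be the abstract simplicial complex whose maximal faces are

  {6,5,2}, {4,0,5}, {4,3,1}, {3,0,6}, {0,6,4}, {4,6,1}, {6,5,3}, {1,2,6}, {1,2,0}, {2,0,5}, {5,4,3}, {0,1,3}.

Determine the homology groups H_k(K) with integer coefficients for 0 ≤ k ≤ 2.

Fix the vertex order 0 < 1 < 2 < 3 < 4 < 5 < 6 and write every simplex with vertices in increasing order. Then dim K = 2 and the simplices of K are:

  0-simplices (7): [0], [1], [2], [3], [4], [5], [6]
  1-simplices (18): [0,1], [0,2], [0,3], [0,4], [0,5], [0,6], [1,2], [1,3], [1,4], [1,6], [2,5], [2,6], [3,4], [3,5], [3,6], [4,5], [4,6], [5,6]
  2-simplices (12): [0,1,2], [0,1,3], [0,2,5], [0,3,6], [0,4,5], [0,4,6], [1,2,6], [1,3,4], [1,4,6], [2,5,6], [3,4,5], [3,5,6]

so the chain groups are C_0 ≅ Z^7, C_1 ≅ Z^18, C_2 ≅ Z^12.

The boundary map ∂_1: C_1 → C_0 sends each edge [p,q] (with p < q) to q − p.
As a 7×18 matrix over Z this has rank 6, with invariant factors (1,1,1,1,1,1).

Boundary ∂_2: C_2 → C_1 sends each 2-simplex [p,q,r] to [q,r] − [p,r] + [p,q]. For instance
  ∂[1,3,4] = [3,4] − [1,4] + [1,3],
  ∂[3,4,5] = [4,5] − [3,5] + [3,4].
The 18×12 boundary matrix has rank 12 and Smith normal form diag(1,1,1,1,1,1,1,1,1,1,1,2).

Now H_k = ker ∂_k / im ∂_{k+1}, so:

  H_0: rank C_0 − rank ∂_1 = 7 − 6 = 1, and the invariant factors of ∂_1 are all 1, so H_0 = Z.
  H_1: rank ker ∂_1 − rank ∂_2 = (18 − 6) − 12 = 0, and ∂_2 has invariant factor 2 > 1, so H_1 = Z/2.
  H_2: rank ker ∂_2 − rank ∂_3 = (12 − 12) − 0 = 0, and there is no ∂_3, so H_2 = 0.

H_0 = Z,  H_1 = Z/2,  H_2 = 0.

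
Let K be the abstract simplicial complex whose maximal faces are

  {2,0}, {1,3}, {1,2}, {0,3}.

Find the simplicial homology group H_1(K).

H_1 = Z.

We work with the vertex ordering 0 < 1 < 2 < 3. The simplices of K, each written with vertices in increasing order, are:

  0-simplices (4): [0], [1], [2], [3]
  1-simplices (4): [0,2], [0,3], [1,2], [1,3]

giving chain groups C_0 ≅ Z^4, C_1 ≅ Z^4.

Boundary ∂_1: C_1 → C_0 maps an edge to its endpoints' difference, ∂[p,q] = q − p. For instance
  ∂[0,2] = [2] − [0].
The resulting 4×4 matrix has rank 3, and its Smith normal form has invariant factors (1,1,1).

Now H_k = ker ∂_k / im ∂_{k+1}, so:

  H_1: rank ker ∂_1 − rank ∂_2 = (4 − 3) − 0 = 1, and there is no ∂_2, so H_1 ≅ Z.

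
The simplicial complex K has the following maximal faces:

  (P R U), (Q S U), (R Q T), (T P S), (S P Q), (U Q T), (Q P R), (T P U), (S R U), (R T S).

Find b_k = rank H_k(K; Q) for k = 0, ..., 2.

b_0 = 1, b_1 = 0, b_2 = 0.

K has 6 vertices, 15 edges, 10 triangles.
rank ∂_0 = 0, rank ∂_1 = 5 ⇒ b_0 = 6 − 0 − 5 = 1; all invariant factors of ∂_1 are 1 so no torsion. So H_0 ≅ Z.
rank ∂_1 = 5, rank ∂_2 = 10 ⇒ b_1 = 15 − 5 − 10 = 0; ∂_2 has invariant factor(s) [2] giving torsion. So H_1 ≅ Z/2.
rank ∂_2 = 10, rank ∂_3 = 0 ⇒ b_2 = 10 − 10 − 0 = 0. So H_2 ≅ 0.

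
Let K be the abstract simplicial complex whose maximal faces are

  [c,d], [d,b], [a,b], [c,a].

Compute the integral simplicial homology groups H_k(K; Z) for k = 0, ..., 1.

H_0 ≅ Z,  H_1 ≅ Z.

Take the total order a < b < c < d on the vertex set. Then K (dimension 1) consists of the simplices:

  0-simplices (4): a, b, c, d
  1-simplices (4): ab, ac, bd, cd

giving chain groups C_0 ≅ Z^4, C_1 ≅ Z^4.

The boundary map ∂_1: C_1 → C_0 maps an edge to its endpoints' difference, ∂[p,q] = q − p.
This gives a 4×4 integer matrix of rank 3; reducing to Smith normal form yields diagonal entries (1,1,1).

Computing H_k = (kernel of ∂_k) / (image of ∂_{k+1}):

  H_0: rank C_0 − rank ∂_1 = 4 − 3 = 1, and the invariant factors of ∂_1 are all 1, so H_0 ≅ Z.
  H_1: rank ker ∂_1 − rank ∂_2 = (4 − 3) − 0 = 1, and there is no ∂_2, so H_1 ≅ Z.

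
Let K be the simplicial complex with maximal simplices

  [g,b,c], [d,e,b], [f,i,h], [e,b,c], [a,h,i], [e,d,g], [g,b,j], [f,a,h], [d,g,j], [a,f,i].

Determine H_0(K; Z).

We work with the vertex ordering a < b < c < d < e < f < g < h < i < j. The simplices of K, each written with vertices in increasing order, are:

  0-simplices (10): a, b, c, d, e, f, g, h, i, j
  1-simplices (18): af, ah, ai, bc, bd, be, bg, bj, ce, cg, de, dg, dj, eg, fh, fi, gj, hi
  2-simplices (10): afh, afi, ahi, bce, bcg, bde, bgj, deg, dgj, fhi

so the chain groups are C_0 ≅ Z^10, C_1 ≅ Z^18, C_2 ≅ Z^10.

∂_1: C_1 → C_0 sends each edge [p,q] (with p < q) to q − p. For instance
  ∂bd = d − b.
This gives a 10×18 integer matrix of rank 8; reducing to Smith normal form yields diagonal entries (1,1,1,1,1,1,1,1).

Boundary ∂_2: C_2 → C_1 acts by ∂[p,q,r] = [q,r] − [p,r] + [p,q]. For instance
  ∂dgj = gj − dj + dg,
  ∂afh = fh − ah + af.
The resulting 18×10 matrix has rank 9, and its Smith normal form has invariant factors (1,1,1,1,1,1,1,1,1).

Reading off H_k = ker ∂_k / im ∂_{k+1}:

  H_0: rank C_0 − rank ∂_1 = 10 − 8 = 2, and the invariant factors of ∂_1 are all 1, so H_0 ≅ Z^2.

H_0 ≅ Z^2.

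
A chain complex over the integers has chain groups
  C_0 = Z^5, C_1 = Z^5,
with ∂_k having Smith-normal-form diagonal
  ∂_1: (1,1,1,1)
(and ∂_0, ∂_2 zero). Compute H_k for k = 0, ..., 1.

H_0: b_0 = 5 − 0 − 4 = 1; torsion from ∂_1 factors > 1: none. So H_0 ≅ Z.
H_1: b_1 = 5 − 4 − 0 = 1; torsion from ∂_2 factors > 1: none. So H_1 ≅ Z.

H_0 ≅ Z,  H_1 ≅ Z.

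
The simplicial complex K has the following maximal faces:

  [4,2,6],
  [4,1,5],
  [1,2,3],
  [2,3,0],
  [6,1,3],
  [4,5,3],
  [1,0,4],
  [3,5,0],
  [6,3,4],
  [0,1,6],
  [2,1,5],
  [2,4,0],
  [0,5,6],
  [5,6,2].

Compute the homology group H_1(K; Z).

K has 7 vertices, 21 edges, 14 triangles.
rank ∂_1 = 6, rank ∂_2 = 13 ⇒ b_1 = 21 − 6 − 13 = 2; all invariant factors of ∂_2 are 1 so no torsion. So H_1 ≅ Z^2.

H_1 ≅ Z^2.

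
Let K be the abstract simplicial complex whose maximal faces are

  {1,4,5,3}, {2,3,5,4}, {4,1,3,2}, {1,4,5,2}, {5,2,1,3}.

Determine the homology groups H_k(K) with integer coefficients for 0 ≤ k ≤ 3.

Order the vertices as 1 < 2 < 3 < 4 < 5. Listing each simplex with vertices in this order, K has dimension 3 with simplices:

  0-simplices (5): [1], [2], [3], [4], [5]
  1-simplices (10): [1,2], [1,3], [1,4], [1,5], [2,3], [2,4], [2,5], [3,4], [3,5], [4,5]
  2-simplices (10): [1,2,3], [1,2,4], [1,2,5], [1,3,4], [1,3,5], [1,4,5], [2,3,4], [2,3,5], [2,4,5], [3,4,5]
  3-simplices (5): [1,2,3,4], [1,2,3,5], [1,2,4,5], [1,3,4,5], [2,3,4,5]

so the chain groups are C_0 ≅ Z^5, C_1 ≅ Z^10, C_2 ≅ Z^10, C_3 ≅ Z^5.

The boundary map ∂_1: C_1 → C_0 is given by ∂[p,q] = [q] − [p]. For instance
  ∂[1,2] = [2] − [1].
As a 5×10 matrix over Z this has rank 4, with invariant factors (1,1,1,1).

Boundary ∂_2: C_2 → C_1 sends each 2-simplex [p,q,r] to [q,r] − [p,r] + [p,q]. For instance
  ∂[1,2,4] = [2,4] − [1,4] + [1,2],
  ∂[2,4,5] = [4,5] − [2,5] + [2,4].
The resulting 10×10 matrix has rank 6, and its Smith normal form has invariant factors (1,1,1,1,1,1).

∂_3: C_3 → C_2 sends each 3-simplex σ to the alternating sum Σ_i (−1)^i (σ with its i-th vertex removed). For instance
  ∂[2,3,4,5] = [3,4,5] − [2,4,5] + [2,3,5] − [2,3,4],
  ∂[1,3,4,5] = [3,4,5] − [1,4,5] + [1,3,5] − [1,3,4].
The resulting 10×5 matrix has rank 4, and its Smith normal form has invariant factors (1,1,1,1).

Now H_k = ker ∂_k / im ∂_{k+1}, so:

  H_0: rank C_0 − rank ∂_1 = 5 − 4 = 1, and the invariant factors of ∂_1 are all 1, so H_0 ≅ Z.
  H_1: rank ker ∂_1 − rank ∂_2 = (10 − 4) − 6 = 0, and the invariant factors of ∂_2 are all 1, so H_1 ≅ 0.
  H_2: rank ker ∂_2 − rank ∂_3 = (10 − 6) − 4 = 0, and the invariant factors of ∂_3 are all 1, so H_2 ≅ 0.
  H_3: rank ker ∂_3 − rank ∂_4 = (5 − 4) − 0 = 1, and there is no ∂_4, so H_3 ≅ Z.

H_0 ≅ Z,  H_1 = 0,  H_2 = 0,  H_3 ≅ Z.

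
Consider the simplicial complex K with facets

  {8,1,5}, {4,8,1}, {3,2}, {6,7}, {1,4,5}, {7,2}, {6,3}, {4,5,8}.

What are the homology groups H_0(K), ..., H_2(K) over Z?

Order the vertices as 1 < 2 < 3 < 4 < 5 < 6 < 7 < 8. Listing each simplex with vertices in this order, K has dimension 2 with simplices:

  0-simplices (8): [1], [2], [3], [4], [5], [6], [7], [8]
  1-simplices (10): [1,4], [1,5], [1,8], [2,3], [2,7], [3,6], [4,5], [4,8], [5,8], [6,7]
  2-simplices (4): [1,4,5], [1,4,8], [1,5,8], [4,5,8]

giving chain groups C_0 ≅ Z^8, C_1 ≅ Z^10, C_2 ≅ Z^4.

The boundary map ∂_1: C_1 → C_0 is given by ∂[p,q] = [q] − [p]. For instance
  ∂[1,8] = [8] − [1].
The 8×10 boundary matrix has rank 6 and Smith normal form diag(1,1,1,1,1,1).

The boundary map ∂_2: C_2 → C_1 acts by ∂[p,q,r] = [q,r] − [p,r] + [p,q]. For instance
  ∂[1,4,8] = [4,8] − [1,8] + [1,4],
  ∂[1,5,8] = [5,8] − [1,8] + [1,5].
The resulting 10×4 matrix has rank 3, and its Smith normal form has invariant factors (1,1,1).

Computing H_k = (kernel of ∂_k) / (image of ∂_{k+1}):

  H_0: rank C_0 − rank ∂_1 = 8 − 6 = 2, and the invariant factors of ∂_1 are all 1, so H_0 = Z^2.
  H_1: rank ker ∂_1 − rank ∂_2 = (10 − 6) − 3 = 1, and the invariant factors of ∂_2 are all 1, so H_1 = Z.
  H_2: rank ker ∂_2 − rank ∂_3 = (4 − 3) − 0 = 1, and there is no ∂_3, so H_2 = Z.

(K is a triangulation of the disjoint union of the 2-sphere S^2 and the circle S^1.)

H_0 ≅ Z^2,  H_1 ≅ Z,  H_2 ≅ Z.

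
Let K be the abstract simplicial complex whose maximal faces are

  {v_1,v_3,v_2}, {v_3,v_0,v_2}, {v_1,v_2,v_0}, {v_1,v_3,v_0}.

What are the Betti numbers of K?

Fix the vertex order v_0 < v_1 < v_2 < v_3 and write every simplex with vertices in increasing order. Then dim K = 2 and the simplices of K are:

  0-simplices (4): [v_0], [v_1], [v_2], [v_3]
  1-simplices (6): [v_0,v_1], [v_0,v_2], [v_0,v_3], [v_1,v_2], [v_1,v_3], [v_2,v_3]
  2-simplices (4): [v_0,v_1,v_2], [v_0,v_1,v_3], [v_0,v_2,v_3], [v_1,v_2,v_3]

so the chain groups are C_0 ≅ Z^4, C_1 ≅ Z^6, C_2 ≅ Z^4.

Boundary ∂_1: C_1 → C_0 is given by ∂[p,q] = [q] − [p]. For instance
  ∂[v_1,v_2] = [v_2] − [v_1].
The resulting 4×6 matrix has rank 3, and its Smith normal form has invariant factors (1,1,1).

∂_2: C_2 → C_1 sends each 2-simplex [p,q,r] to [q,r] − [p,r] + [p,q]. For instance
  ∂[v_0,v_1,v_2] = [v_1,v_2] − [v_0,v_2] + [v_0,v_1],
  ∂[v_0,v_2,v_3] = [v_2,v_3] − [v_0,v_3] + [v_0,v_2].
As a 6×4 matrix over Z this has rank 3, with invariant factors (1,1,1).

From H_k ≅ ker(∂_k) / im(∂_{k+1}) we obtain:

  H_0: rank C_0 − rank ∂_1 = 4 − 3 = 1, and the invariant factors of ∂_1 are all 1, so H_0 = Z.
  H_1: rank ker ∂_1 − rank ∂_2 = (6 − 3) − 3 = 0, and the invariant factors of ∂_2 are all 1, so H_1 = 0.
  H_2: rank ker ∂_2 − rank ∂_3 = (4 − 3) − 0 = 1, and there is no ∂_3, so H_2 = Z.

As a check, the Euler characteristic is 4 − 6 + 4 = 2, which agrees with 1 − 0 + 1 = 2.

Hence the Betti numbers are b_0 = 1, b_1 = 0, b_2 = 1.

b_0 = 1, b_1 = 0, b_2 = 1.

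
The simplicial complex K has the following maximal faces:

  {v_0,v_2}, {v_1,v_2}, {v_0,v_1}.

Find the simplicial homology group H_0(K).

H_0 ≅ Z.

We work with the vertex ordering v_0 < v_1 < v_2. The simplices of K, each written with vertices in increasing order, are:

  0-simplices (3): [v_0], [v_1], [v_2]
  1-simplices (3): [v_0,v_1], [v_0,v_2], [v_1,v_2]

giving chain groups C_0 ≅ Z^3, C_1 ≅ Z^3.

∂_1: C_1 → C_0 is given by ∂[p,q] = [q] − [p]. For instance
  ∂[v_0,v_1] = [v_1] − [v_0].
This gives a 3×3 integer matrix of rank 2; reducing to Smith normal form yields diagonal entries (1,1).

Reading off H_k = ker ∂_k / im ∂_{k+1}:

  H_0: rank C_0 − rank ∂_1 = 3 − 2 = 1, and the invariant factors of ∂_1 are all 1, so H_0 ≅ Z.

(K is a triangulation of the circle S^1.)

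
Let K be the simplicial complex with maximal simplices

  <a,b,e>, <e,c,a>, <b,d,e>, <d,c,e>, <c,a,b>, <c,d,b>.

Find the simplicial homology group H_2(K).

Take the total order a < b < c < d < e on the vertex set. Then K (dimension 2) consists of the simplices:

  0-simplices (5): a, b, c, d, e
  1-simplices (9): ab, ac, ae, bc, bd, be, cd, ce, de
  2-simplices (6): abc, abe, ace, bcd, bde, cde

Hence C_0 ≅ Z^5, C_1 ≅ Z^9, C_2 ≅ Z^6.

The boundary map ∂_1: C_1 → C_0 is given by ∂[p,q] = [q] − [p].
The 5×9 boundary matrix has rank 4 and Smith normal form diag(1,1,1,1).

The boundary map ∂_2: C_2 → C_1 acts by ∂[p,q,r] = [q,r] − [p,r] + [p,q]. For instance
  ∂bde = de − be + bd,
  ∂bcd = cd − bd + bc.
As a 9×6 matrix over Z this has rank 5, with invariant factors (1,1,1,1,1).

Reading off H_k = ker ∂_k / im ∂_{k+1}:

  H_2: rank ker ∂_2 − rank ∂_3 = (6 − 5) − 0 = 1, and there is no ∂_3, so H_2 = Z.

H_2 ≅ Z.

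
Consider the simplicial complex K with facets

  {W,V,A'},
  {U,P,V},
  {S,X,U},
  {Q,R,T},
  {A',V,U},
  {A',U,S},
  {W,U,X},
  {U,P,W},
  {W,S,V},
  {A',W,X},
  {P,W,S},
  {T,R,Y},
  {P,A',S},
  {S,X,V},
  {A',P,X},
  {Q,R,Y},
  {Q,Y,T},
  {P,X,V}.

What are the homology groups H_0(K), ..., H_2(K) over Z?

H_0 = Z^2,  H_1 = Z^2,  H_2 = Z^2.

Order the vertices as P < Q < R < S < T < U < V < W < X < Y < A'. Listing each simplex with vertices in this order, K has dimension 2 with simplices:

  0-simplices (11): [P], [Q], [R], [S], [T], [U], [V], [W], [X], [Y], [A']
  1-simplices (27): (27 of them)
  2-simplices (18): (18 of them)

Hence C_0 ≅ Z^11, C_1 ≅ Z^27, C_2 ≅ Z^18.

The boundary map ∂_1: C_1 → C_0 maps an edge to its endpoints' difference, ∂[p,q] = q − p.
The resulting 11×27 matrix has rank 9, and its Smith normal form has invariant factors (1,1,1,1,1,1,1,1,1).

The boundary map ∂_2: C_2 → C_1 sends each 2-simplex [p,q,r] to [q,r] − [p,r] + [p,q]. For instance
  ∂[P,V,X] = [V,X] − [P,X] + [P,V],
  ∂[S,V,X] = [V,X] − [S,X] + [S,V].
The resulting 27×18 matrix has rank 16, and its Smith normal form has invariant factors (1,1,1,1,1,1,1,1,1,1,1,1,1,1,1,1).

Reading off H_k = ker ∂_k / im ∂_{k+1}:

  H_0: rank C_0 − rank ∂_1 = 11 − 9 = 2, and the invariant factors of ∂_1 are all 1, so H_0 ≅ Z^2.
  H_1: rank ker ∂_1 − rank ∂_2 = (27 − 9) − 16 = 2, and the invariant factors of ∂_2 are all 1, so H_1 ≅ Z^2.
  H_2: rank ker ∂_2 − rank ∂_3 = (18 − 16) − 0 = 2, and there is no ∂_3, so H_2 ≅ Z^2.

As a check, the Euler characteristic is 11 − 27 + 18 = 2, which agrees with 2 − 2 + 2 = 2.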